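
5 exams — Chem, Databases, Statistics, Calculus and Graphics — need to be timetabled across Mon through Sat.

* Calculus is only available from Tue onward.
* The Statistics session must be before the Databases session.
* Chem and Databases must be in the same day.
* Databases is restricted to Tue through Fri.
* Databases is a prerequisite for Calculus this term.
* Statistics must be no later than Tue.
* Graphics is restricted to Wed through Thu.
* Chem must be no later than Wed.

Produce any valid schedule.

Statistics in Mon; Calculus in Wed; Databases in Tue; Graphics in Wed; Chem in Tue

Checking: Statistics(Mon) before Databases(Tue); Databases(Tue) before Calculus(Wed); Chem = Databases = Tue; Chem=Tue in [Mon,Wed]; Calculus=Wed in [Tue,Sat]; Databases=Tue in [Tue,Fri]; Statistics=Mon in [Mon,Tue]; Graphics=Wed in [Wed,Thu].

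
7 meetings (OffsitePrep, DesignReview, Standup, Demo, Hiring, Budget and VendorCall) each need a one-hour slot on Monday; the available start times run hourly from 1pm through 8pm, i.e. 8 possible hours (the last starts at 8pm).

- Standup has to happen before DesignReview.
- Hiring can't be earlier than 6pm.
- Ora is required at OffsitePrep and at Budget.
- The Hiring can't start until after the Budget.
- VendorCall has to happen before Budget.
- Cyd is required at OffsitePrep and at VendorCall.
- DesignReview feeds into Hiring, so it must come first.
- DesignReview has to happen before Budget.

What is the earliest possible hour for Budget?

Precedence pushes Budget to at least 3pm; downstream work caps Budget at 7pm.
Budget at 3pm is achievable: VendorCall in 1pm, Standup in 1pm, Budget in 3pm, Demo in 1pm, DesignReview in 2pm, OffsitePrep in 2pm, Hiring in 6pm.

3pm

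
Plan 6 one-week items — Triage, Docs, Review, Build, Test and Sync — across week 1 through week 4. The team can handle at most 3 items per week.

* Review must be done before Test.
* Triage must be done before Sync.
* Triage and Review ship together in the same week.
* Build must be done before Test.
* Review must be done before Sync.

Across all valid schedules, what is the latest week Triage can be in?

Downstream work caps Triage at week 3.
Triage at week 3 is achievable: Triage=week 3, Build=week 1, Docs=week 1, Review=week 3, Sync=week 4, Test=week 4.

week 3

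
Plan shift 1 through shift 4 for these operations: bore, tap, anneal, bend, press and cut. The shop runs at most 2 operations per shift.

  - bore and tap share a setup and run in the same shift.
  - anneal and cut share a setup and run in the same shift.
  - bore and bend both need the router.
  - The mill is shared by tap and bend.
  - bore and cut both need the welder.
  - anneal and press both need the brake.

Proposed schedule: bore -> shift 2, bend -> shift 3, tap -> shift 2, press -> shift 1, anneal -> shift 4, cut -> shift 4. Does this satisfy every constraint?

anneal and cut share a setup and run in the same shift — holds.
The shop runs at most 2 operations per shift — holds.
The mill is shared by tap and bend — holds.
bore and tap share a setup and run in the same shift — holds.
anneal and press both need the brake — holds.
bore and bend both need the router — holds.
bore and cut both need the welder — holds.

Valid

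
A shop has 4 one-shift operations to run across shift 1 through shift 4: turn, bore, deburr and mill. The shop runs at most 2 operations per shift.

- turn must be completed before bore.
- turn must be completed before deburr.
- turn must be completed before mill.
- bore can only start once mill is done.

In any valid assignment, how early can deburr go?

Precedence pushes deburr to at least shift 2.
deburr at shift 2 is achievable: mill in shift 2; turn in shift 1; deburr in shift 2; bore in shift 3.

shift 2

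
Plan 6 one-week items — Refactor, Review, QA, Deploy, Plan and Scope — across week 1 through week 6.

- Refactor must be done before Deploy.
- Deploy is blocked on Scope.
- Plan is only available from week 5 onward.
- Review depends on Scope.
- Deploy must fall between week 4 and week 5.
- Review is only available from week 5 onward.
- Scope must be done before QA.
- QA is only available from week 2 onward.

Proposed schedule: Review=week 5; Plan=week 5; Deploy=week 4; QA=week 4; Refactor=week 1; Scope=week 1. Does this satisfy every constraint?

Scope must be done before QA — holds.
Deploy must fall between week 4 and week 5 — holds.
Refactor must be done before Deploy — holds.
Review is only available from week 5 onward — holds.
Deploy is blocked on Scope — holds.
Plan is only available from week 5 onward — holds.
QA is only available from week 2 onward — holds.
Review depends on Scope — holds.

Valid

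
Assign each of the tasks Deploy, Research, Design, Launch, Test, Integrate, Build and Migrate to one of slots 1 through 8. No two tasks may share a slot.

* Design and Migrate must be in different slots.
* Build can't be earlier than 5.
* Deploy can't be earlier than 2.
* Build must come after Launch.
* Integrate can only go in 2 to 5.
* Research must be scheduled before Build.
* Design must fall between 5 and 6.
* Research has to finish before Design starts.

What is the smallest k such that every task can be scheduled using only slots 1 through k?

The precedence chain requires at least 2 distinct slots.
With at most 1 per slot and 8 tasks, at least 8 slots are needed.
Design can't be placed before 5, so the schedule must run through at least slot 5.
8 works (last occupied slot: 8): for example Launch in 4; Design in 5; Test in 7; Migrate in 8; Research in 1; Deploy in 3; Integrate in 2; Build in 6.

8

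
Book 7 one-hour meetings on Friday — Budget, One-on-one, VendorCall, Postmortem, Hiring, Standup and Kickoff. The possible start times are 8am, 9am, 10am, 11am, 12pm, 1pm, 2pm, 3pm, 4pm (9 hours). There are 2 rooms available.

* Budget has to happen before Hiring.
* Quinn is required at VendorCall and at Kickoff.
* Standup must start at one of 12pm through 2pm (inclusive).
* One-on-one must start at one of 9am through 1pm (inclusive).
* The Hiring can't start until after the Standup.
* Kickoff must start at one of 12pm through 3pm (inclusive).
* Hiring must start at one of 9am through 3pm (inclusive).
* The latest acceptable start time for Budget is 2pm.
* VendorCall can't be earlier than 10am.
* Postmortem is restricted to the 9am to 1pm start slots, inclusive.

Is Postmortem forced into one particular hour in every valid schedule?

No

Postmortem can be 9am (e.g. Standup in 12pm, One-on-one in 9am, Hiring in 1pm, Budget in 8am, Kickoff in 12pm, Postmortem in 9am, VendorCall in 10am) or 10am (e.g. Kickoff in 12pm, Postmortem in 10am, Budget in 8am, VendorCall in 10am, One-on-one in 9am, Hiring in 1pm, Standup in 12pm).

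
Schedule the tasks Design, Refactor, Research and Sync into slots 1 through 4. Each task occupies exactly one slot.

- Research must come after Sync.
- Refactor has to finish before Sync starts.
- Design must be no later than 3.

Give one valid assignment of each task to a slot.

Design=1, Sync=2, Research=3, Refactor=1

Checking: Sync(2) before Research(3); Refactor(1) before Sync(2); Design=1 in [1,3].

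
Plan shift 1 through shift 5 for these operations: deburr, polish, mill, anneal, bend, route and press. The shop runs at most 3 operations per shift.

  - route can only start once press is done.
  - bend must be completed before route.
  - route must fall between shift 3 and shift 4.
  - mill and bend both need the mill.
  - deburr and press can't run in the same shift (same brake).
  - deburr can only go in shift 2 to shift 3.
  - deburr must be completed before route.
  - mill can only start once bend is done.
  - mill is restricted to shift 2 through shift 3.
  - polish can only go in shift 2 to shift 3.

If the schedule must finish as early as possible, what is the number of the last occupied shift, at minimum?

The precedence chain requires at least 2 distinct shifts.
With at most 3 per shift and 7 operations, at least 3 shifts are needed.
route can't be placed before shift 3, so the schedule must run through at least shift 3.
3 works (last occupied shift: shift 3): for example anneal in shift 1, polish in shift 2, route in shift 3, deburr in shift 2, bend in shift 1, mill in shift 2, press in shift 1.

shift 3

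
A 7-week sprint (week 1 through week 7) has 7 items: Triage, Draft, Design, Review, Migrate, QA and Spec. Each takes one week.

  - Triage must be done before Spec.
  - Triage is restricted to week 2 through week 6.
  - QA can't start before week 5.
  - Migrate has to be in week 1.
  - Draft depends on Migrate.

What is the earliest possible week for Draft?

Precedence pushes Draft to at least week 2.
Draft at week 2 is achievable: Review -> week 1; QA -> week 5; Spec -> week 3; Migrate -> week 1; Draft -> week 2; Design -> week 1; Triage -> week 2.

week 2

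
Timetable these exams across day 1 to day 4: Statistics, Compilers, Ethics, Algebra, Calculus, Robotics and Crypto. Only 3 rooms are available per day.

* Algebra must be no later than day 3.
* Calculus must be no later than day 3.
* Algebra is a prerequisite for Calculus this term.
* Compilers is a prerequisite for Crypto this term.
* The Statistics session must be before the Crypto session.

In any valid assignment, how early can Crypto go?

Precedence pushes Crypto to at least day 2.
Crypto at day 2 is achievable: Ethics -> day 2, Statistics -> day 1, Robotics -> day 3, Crypto -> day 2, Compilers -> day 1, Algebra -> day 1, Calculus -> day 2.

day 2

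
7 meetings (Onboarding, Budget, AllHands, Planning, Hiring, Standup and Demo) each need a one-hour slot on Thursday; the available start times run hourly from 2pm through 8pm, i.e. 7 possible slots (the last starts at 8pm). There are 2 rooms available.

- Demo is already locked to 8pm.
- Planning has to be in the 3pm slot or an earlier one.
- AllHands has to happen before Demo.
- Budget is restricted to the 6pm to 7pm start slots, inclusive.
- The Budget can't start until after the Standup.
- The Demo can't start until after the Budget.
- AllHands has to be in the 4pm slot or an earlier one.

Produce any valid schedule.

AllHands -> 2pm; Budget -> 6pm; Demo -> 8pm; Onboarding -> 3pm; Standup -> 3pm; Planning -> 2pm; Hiring -> 4pm

Checking: AllHands(2pm) before Demo(8pm); Budget(6pm) before Demo(8pm); Standup(3pm) before Budget(6pm); Planning=2pm in [2pm,3pm]; Budget=6pm in [6pm,7pm]; AllHands=2pm in [2pm,4pm]; Demo=8pm in [8pm,8pm]; max 2 per slot (cap 2).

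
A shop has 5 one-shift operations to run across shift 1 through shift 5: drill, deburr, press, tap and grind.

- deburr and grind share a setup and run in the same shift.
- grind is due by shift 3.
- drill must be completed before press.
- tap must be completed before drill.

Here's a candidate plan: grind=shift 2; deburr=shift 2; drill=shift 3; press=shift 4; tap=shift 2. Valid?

Yes

deburr and grind share a setup and run in the same shift — holds.
drill must be completed before press — holds.
grind is due by shift 3 — holds.
tap must be completed before drill — holds.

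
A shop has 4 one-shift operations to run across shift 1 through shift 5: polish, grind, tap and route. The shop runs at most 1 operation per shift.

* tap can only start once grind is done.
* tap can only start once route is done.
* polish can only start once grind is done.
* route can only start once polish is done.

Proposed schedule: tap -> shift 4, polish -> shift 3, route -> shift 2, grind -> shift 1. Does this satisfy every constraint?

tap can only start once grind is done — holds.
The shop runs at most 1 operation per shift — holds.
polish can only start once grind is done — holds.
route can only start once polish is done — violated.
tap can only start once route is done — holds.

Invalid. route can only start once polish is done.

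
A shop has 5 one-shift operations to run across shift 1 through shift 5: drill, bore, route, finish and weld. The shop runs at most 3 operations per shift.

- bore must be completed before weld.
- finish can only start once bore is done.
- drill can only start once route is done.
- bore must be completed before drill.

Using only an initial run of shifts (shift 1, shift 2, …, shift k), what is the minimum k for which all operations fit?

The precedence chain requires at least 2 distinct shifts.
With at most 3 per shift and 5 operations, at least 2 shifts are needed.
2 works (last occupied shift: shift 2): for example finish -> shift 2, drill -> shift 2, weld -> shift 2, bore -> shift 1, route -> shift 1.

2 shifts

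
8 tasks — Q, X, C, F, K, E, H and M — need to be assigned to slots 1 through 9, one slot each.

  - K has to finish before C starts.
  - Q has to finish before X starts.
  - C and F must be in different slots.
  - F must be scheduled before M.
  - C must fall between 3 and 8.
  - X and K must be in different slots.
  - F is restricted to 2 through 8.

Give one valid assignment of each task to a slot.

H -> 1, X -> 2, K -> 1, F -> 2, Q -> 1, M -> 3, E -> 1, C -> 3

Checking: F(2) before M(3); K(1) before C(3); Q(1) before X(2); X(2) != K(1); C(3) != F(2); C=3 in [3,8]; F=2 in [2,8].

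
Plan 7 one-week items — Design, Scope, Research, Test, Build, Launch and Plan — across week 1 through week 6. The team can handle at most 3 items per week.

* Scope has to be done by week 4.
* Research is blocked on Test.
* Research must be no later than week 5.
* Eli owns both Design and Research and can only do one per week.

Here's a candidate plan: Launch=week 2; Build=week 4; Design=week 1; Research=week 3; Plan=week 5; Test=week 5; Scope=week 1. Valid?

Invalid. Research is blocked on Test.

Research must be no later than week 5 — holds.
Research is blocked on Test — violated.
The team can handle at most 3 items per week — holds.
Scope has to be done by week 4 — holds.
Eli owns both Design and Research and can only do one per week — holds.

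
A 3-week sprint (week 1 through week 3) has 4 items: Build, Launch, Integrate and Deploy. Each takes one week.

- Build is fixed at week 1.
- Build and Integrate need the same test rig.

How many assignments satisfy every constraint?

18

Splitting on Launch: it can be week 1 (6), week 2 (6), week 3 (6). Listing each branch's schedules as (Build, Integrate, Deploy) by week number:
Launch=week 1: (1,2,1) (1,2,2) (1,2,3) (1,3,1) (1,3,2) (1,3,3) — 6.
Launch=week 2: (1,2,1) (1,2,2) (1,2,3) (1,3,1) (1,3,2) (1,3,3) — 6.
Launch=week 3: (1,2,1) (1,2,2) (1,2,3) (1,3,1) (1,3,2) (1,3,3) — 6.
Summing: 6 + 6 + 6 = 18.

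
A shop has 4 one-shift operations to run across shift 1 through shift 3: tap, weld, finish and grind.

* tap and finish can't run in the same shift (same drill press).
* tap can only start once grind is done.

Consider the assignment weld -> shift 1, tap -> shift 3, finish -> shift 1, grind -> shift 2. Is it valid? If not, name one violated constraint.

tap can only start once grind is done — holds.
tap and finish can't run in the same shift (same drill press) — holds.

Valid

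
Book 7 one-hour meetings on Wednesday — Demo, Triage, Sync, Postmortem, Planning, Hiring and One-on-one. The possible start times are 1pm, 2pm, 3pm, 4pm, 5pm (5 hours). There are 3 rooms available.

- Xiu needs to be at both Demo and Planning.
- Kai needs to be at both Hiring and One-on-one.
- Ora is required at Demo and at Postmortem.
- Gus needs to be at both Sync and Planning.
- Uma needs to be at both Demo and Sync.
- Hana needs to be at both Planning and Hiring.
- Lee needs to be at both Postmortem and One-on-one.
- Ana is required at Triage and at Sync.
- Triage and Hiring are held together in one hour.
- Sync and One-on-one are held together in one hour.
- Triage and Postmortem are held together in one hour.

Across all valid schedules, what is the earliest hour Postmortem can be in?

1pm

Postmortem at 1pm is achievable: Demo in 2pm, Sync in 3pm, Planning in 4pm, Hiring in 1pm, Postmortem in 1pm, Triage in 1pm, One-on-one in 3pm.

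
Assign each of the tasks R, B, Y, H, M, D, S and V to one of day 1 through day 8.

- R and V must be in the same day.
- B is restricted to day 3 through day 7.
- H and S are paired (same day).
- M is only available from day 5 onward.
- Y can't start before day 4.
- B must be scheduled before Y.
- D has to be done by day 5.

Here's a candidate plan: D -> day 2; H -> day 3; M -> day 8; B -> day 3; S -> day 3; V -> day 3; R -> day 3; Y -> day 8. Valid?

B is restricted to day 3 through day 7 — holds.
R and V must be in the same day — holds.
B must be scheduled before Y — holds.
Y can't start before day 4 — holds.
D has to be done by day 5 — holds.
M is only available from day 5 onward — holds.
H and S are paired (same day) — holds.

Yes, all constraints hold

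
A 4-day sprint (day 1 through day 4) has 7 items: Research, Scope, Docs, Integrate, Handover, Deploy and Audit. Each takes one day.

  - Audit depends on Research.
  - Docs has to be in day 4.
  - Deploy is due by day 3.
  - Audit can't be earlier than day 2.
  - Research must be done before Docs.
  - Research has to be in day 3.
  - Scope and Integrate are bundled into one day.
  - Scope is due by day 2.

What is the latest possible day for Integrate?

day 2

Integrate must be in the same day as Scope, which can't be after day 2, so Integrate is at most day 2.
Integrate at day 2 is achievable: Handover -> day 1, Integrate -> day 2, Deploy -> day 1, Research -> day 3, Audit -> day 4, Docs -> day 4, Scope -> day 2.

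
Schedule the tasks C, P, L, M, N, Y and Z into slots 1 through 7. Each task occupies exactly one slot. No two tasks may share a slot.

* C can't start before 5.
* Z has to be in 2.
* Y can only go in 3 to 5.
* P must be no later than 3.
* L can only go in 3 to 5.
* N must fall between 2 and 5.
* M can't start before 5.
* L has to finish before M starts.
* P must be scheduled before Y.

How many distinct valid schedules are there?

Splitting on C: it can be 6 (6), 7 (6). Listing each branch's schedules as (P, L, M, N, Y, Z):
C=6: (1,3,7,4,5,2) (1,3,7,5,4,2) (1,4,7,3,5,2) (1,4,7,5,3,2) (1,5,7,3,4,2) (1,5,7,4,3,2) — 6.
C=7: (1,3,6,4,5,2) (1,3,6,5,4,2) (1,4,6,3,5,2) (1,4,6,5,3,2) (1,5,6,3,4,2) (1,5,6,4,3,2) — 6.
Summing: 6 + 6 = 12.

12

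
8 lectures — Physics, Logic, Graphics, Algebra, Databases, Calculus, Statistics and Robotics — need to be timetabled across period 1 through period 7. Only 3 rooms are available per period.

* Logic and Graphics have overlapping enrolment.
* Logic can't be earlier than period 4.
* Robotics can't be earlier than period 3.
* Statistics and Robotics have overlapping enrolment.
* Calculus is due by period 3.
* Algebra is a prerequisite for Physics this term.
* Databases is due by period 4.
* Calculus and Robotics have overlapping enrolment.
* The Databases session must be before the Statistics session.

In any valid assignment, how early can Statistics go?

period 2

Precedence pushes Statistics to at least period 2.
Statistics at period 2 is achievable: Statistics in period 2, Calculus in period 1, Robotics in period 3, Physics in period 2, Logic in period 4, Databases in period 1, Algebra in period 1, Graphics in period 2.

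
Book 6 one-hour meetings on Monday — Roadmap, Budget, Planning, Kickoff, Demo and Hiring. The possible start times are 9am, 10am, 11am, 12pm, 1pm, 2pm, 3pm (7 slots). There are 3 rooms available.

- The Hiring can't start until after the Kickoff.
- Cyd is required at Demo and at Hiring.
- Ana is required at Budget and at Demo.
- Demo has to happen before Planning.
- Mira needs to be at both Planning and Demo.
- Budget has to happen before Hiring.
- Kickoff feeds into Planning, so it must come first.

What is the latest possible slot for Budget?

Downstream work caps Budget at 2pm.
Budget at 2pm is achievable: Demo=9am; Hiring=3pm; Budget=2pm; Planning=10am; Roadmap=9am; Kickoff=9am.

2pm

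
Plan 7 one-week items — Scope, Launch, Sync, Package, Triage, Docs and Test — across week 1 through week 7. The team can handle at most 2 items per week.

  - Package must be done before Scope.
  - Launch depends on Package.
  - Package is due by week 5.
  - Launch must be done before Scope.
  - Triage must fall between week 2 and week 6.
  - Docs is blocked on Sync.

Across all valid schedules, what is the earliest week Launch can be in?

week 2

Precedence pushes Launch to at least week 2; downstream work caps Launch at week 6.
Launch at week 2 is achievable: Triage=week 2; Package=week 1; Sync=week 1; Launch=week 2; Scope=week 3; Test=week 4; Docs=week 3.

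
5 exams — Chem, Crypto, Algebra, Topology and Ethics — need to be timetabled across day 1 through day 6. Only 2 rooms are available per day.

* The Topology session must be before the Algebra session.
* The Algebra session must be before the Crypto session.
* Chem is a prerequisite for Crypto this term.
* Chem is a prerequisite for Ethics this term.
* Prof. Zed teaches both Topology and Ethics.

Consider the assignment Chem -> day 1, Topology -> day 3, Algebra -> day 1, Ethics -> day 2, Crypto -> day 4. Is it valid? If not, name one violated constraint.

No. The Topology session must be before the Algebra session is not satisfied.

Prof. Zed teaches both Topology and Ethics — holds.
The Topology session must be before the Algebra session — violated.
Chem is a prerequisite for Crypto this term — holds.
The Algebra session must be before the Crypto session — holds.
Chem is a prerequisite for Ethics this term — holds.
Only 2 rooms are available per day — holds.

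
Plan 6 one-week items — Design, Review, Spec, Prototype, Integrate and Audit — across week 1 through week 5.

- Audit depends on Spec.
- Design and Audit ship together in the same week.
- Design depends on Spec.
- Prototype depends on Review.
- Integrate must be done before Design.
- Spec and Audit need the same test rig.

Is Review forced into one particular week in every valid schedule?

No

Review can be week 1 (e.g. Review in week 1; Integrate in week 1; Spec in week 1; Audit in week 2; Prototype in week 2; Design in week 2) or week 2 (e.g. Integrate in week 1, Spec in week 1, Review in week 2, Design in week 2, Audit in week 2, Prototype in week 3).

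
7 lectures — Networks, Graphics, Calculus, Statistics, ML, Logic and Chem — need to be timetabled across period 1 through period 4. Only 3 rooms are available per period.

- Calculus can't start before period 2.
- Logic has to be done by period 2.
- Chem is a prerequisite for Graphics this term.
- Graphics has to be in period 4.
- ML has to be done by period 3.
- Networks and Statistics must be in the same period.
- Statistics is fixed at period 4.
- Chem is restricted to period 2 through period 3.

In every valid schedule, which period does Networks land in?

period 4

Networks must be in the same period as Statistics, which can't be before period 4, so Networks is at least period 4.
So Networks is pinned to period 4.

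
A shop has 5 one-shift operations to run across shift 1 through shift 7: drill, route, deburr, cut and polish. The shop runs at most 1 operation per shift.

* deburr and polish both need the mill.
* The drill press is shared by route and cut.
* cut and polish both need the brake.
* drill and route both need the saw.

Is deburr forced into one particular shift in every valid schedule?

deburr can be shift 1 (e.g. deburr in shift 1; route in shift 3; polish in shift 5; drill in shift 2; cut in shift 4) or shift 2 (e.g. cut in shift 4, polish in shift 5, route in shift 3, deburr in shift 2, drill in shift 1).

No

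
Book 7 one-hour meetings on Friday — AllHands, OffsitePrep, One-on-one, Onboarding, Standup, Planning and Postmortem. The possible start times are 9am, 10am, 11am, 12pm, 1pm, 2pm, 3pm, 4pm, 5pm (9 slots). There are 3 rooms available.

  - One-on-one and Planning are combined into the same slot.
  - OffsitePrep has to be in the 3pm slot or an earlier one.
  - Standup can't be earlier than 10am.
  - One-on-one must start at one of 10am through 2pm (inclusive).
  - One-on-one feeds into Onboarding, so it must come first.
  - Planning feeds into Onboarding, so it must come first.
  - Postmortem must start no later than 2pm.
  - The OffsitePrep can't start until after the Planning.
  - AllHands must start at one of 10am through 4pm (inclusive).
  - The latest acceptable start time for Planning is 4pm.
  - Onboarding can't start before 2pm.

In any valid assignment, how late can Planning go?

Planning must be in the same slot as One-on-one, which can't be before 10am, so Planning is at least 10am; Planning's own window allows nothing later than 4pm; downstream work caps Planning at 2pm.
Planning at 2pm is achievable: OffsitePrep -> 3pm; Planning -> 2pm; Postmortem -> 9am; One-on-one -> 2pm; AllHands -> 10am; Standup -> 10am; Onboarding -> 3pm.

2pm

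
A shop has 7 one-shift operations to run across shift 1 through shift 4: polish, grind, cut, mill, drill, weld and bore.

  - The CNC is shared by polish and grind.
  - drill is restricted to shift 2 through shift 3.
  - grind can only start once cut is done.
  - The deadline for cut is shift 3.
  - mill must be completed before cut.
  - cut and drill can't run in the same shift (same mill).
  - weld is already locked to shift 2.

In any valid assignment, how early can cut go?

Precedence pushes cut to at least shift 2; cut's own window allows nothing later than shift 3.
cut at shift 2 is achievable: polish in shift 1, cut in shift 2, bore in shift 1, grind in shift 3, mill in shift 1, drill in shift 3, weld in shift 2.

shift 2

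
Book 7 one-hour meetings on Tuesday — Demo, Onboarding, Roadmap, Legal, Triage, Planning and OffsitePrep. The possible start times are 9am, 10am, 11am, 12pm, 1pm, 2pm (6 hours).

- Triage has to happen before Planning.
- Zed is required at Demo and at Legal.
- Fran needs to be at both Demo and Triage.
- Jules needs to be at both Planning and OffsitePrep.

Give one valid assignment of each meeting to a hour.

Legal in 9am, Planning in 10am, Demo in 10am, Onboarding in 9am, Triage in 9am, Roadmap in 9am, OffsitePrep in 9am

Checking: Triage(9am) before Planning(10am); Planning(10am) != OffsitePrep(9am); Demo(10am) != Triage(9am); Demo(10am) != Legal(9am).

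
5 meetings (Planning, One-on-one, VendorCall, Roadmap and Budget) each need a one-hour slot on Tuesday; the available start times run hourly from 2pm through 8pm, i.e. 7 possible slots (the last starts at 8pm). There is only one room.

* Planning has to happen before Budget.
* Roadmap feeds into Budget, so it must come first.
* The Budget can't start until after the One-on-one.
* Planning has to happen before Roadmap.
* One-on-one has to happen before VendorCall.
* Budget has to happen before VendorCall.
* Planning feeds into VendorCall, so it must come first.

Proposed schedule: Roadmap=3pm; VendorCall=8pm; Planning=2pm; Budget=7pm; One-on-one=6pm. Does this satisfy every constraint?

Yes

Planning has to happen before Budget — holds.
Roadmap feeds into Budget, so it must come first — holds.
Planning feeds into VendorCall, so it must come first — holds.
There is only one room — holds.
One-on-one has to happen before VendorCall — holds.
Budget has to happen before VendorCall — holds.
Planning has to happen before Roadmap — holds.
The Budget can't start until after the One-on-one — holds.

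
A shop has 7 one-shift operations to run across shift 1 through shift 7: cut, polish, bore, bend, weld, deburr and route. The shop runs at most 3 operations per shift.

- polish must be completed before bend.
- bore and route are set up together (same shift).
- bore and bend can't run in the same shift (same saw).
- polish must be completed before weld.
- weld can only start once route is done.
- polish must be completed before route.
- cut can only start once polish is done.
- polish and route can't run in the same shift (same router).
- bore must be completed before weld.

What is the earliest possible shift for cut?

shift 2

Precedence pushes cut to at least shift 2.
cut at shift 2 is achievable: bend in shift 3; bore in shift 2; cut in shift 2; route in shift 2; polish in shift 1; weld in shift 3; deburr in shift 1.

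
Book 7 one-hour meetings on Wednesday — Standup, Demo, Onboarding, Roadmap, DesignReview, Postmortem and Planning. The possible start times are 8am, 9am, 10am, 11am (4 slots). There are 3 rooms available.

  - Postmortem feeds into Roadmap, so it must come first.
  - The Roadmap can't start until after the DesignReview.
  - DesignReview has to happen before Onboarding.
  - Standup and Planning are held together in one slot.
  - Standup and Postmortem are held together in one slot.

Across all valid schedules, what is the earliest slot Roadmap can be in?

10am

Precedence pushes Roadmap to at least 9am.
Roadmap at 10am is achievable: Standup -> 9am, DesignReview -> 8am, Planning -> 9am, Postmortem -> 9am, Demo -> 8am, Roadmap -> 10am, Onboarding -> 10am.
Nothing earlier works — the capacity limit rule out every slot before 10am.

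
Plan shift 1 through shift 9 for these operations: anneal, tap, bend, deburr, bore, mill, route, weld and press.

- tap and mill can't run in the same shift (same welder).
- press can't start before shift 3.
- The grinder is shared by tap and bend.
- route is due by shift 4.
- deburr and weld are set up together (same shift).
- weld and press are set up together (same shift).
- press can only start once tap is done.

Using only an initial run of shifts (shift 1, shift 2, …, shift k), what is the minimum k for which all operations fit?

3

The precedence chain requires at least 2 distinct shifts.
press can't be placed before shift 3, so the schedule must run through at least shift 3.
3 works (last occupied shift: shift 3): for example route in shift 1, anneal in shift 1, deburr in shift 3, weld in shift 3, mill in shift 2, bore in shift 1, bend in shift 2, tap in shift 1, press in shift 3.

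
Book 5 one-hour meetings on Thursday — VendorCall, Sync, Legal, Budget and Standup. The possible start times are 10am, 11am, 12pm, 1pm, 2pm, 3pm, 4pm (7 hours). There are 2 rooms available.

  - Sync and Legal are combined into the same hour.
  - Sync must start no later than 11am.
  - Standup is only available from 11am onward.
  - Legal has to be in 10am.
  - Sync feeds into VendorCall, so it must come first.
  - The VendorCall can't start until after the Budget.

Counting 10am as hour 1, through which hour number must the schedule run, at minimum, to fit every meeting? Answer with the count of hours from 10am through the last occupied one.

The precedence chain requires at least 2 distinct hours.
With at most 2 per hour and 5 meetings, at least 3 hours are needed.
3 works (last occupied hour: 12pm): for example VendorCall in 12pm; Sync in 10am; Legal in 10am; Budget in 11am; Standup in 11am.

3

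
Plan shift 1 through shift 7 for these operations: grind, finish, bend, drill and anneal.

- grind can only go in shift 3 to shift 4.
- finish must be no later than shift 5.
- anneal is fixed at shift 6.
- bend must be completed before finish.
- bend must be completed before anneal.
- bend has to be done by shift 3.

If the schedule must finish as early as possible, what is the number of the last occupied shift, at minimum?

6

The precedence chain requires at least 2 distinct shifts.
anneal can't be placed before shift 6, so the schedule must run through at least shift 6.
6 works (last occupied shift: shift 6): for example finish in shift 2, grind in shift 3, bend in shift 1, drill in shift 1, anneal in shift 6.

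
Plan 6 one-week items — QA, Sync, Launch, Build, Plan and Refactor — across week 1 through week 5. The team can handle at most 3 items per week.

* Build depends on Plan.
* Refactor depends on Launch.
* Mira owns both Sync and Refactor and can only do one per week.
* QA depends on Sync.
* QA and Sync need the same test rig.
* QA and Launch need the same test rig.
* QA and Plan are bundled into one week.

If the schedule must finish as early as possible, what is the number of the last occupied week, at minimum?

3

The precedence chain requires at least 3 distinct weeks.
With at most 3 per week and 6 tasks, at least 2 weeks are needed.
3 works (last occupied week: week 3): for example Build in week 3, Sync in week 1, Refactor in week 2, Plan in week 2, Launch in week 1, QA in week 2.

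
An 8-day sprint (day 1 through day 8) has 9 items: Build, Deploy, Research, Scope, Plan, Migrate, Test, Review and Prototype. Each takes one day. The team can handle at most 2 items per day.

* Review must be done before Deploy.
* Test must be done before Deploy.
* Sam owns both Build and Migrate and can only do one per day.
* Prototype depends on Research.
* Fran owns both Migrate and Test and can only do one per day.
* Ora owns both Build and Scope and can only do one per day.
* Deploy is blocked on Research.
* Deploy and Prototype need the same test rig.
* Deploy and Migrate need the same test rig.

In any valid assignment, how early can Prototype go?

Precedence pushes Prototype to at least day 2.
Prototype at day 2 is achievable: Migrate in day 5, Scope in day 4, Review in day 2, Prototype in day 2, Research in day 1, Test in day 1, Deploy in day 3, Build in day 3, Plan in day 4.

day 2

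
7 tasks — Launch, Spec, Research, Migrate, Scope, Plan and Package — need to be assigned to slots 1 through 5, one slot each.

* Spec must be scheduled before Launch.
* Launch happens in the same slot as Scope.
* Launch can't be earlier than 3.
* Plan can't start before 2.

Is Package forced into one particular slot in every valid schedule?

No

Package can be 1 (e.g. Spec in 1, Plan in 2, Migrate in 1, Scope in 3, Research in 1, Package in 1, Launch in 3) or 2 (e.g. Scope=3; Plan=2; Launch=3; Package=2; Migrate=1; Spec=1; Research=1).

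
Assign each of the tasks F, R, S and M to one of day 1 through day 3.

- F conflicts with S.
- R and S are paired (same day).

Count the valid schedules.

18

Splitting on F: it can be day 1 (6), day 2 (6), day 3 (6). Listing each branch's schedules as (R, S, M) by day number:
F=day 1: (2,2,1) (2,2,2) (2,2,3) (3,3,1) (3,3,2) (3,3,3) — 6.
F=day 2: (1,1,1) (1,1,2) (1,1,3) (3,3,1) (3,3,2) (3,3,3) — 6.
F=day 3: (1,1,1) (1,1,2) (1,1,3) (2,2,1) (2,2,2) (2,2,3) — 6.
Summing: 6 + 6 + 6 = 18.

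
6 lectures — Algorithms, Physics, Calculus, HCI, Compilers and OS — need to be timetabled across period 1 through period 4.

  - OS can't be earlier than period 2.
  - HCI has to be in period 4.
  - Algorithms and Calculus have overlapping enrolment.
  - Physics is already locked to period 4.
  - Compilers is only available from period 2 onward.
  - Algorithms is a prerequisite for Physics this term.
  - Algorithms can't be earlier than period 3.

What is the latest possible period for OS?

period 4

OS is available from period 2.
OS at period 4 is achievable: Physics in period 4, OS in period 4, HCI in period 4, Compilers in period 2, Calculus in period 1, Algorithms in period 3.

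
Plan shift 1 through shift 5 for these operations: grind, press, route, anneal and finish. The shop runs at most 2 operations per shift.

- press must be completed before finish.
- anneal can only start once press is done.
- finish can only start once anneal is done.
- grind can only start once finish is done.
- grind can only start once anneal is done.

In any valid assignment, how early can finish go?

shift 3

Precedence pushes finish to at least shift 3; downstream work caps finish at shift 4.
finish at shift 3 is achievable: route in shift 1, anneal in shift 2, press in shift 1, grind in shift 4, finish in shift 3.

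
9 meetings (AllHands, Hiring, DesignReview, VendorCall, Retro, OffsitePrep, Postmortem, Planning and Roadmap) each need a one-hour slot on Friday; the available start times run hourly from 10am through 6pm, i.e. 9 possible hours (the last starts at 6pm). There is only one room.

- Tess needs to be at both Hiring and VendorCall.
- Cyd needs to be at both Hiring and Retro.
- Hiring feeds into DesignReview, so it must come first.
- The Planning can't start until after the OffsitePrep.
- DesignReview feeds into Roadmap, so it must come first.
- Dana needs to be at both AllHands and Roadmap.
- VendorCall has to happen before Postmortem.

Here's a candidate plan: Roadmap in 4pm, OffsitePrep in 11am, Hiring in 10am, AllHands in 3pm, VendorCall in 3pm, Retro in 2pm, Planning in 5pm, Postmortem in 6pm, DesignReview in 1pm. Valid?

Hiring feeds into DesignReview, so it must come first — holds.
There is only one room — violated.
The Planning can't start until after the OffsitePrep — holds.
DesignReview feeds into Roadmap, so it must come first — holds.
Cyd needs to be at both Hiring and Retro — holds.
Dana needs to be at both AllHands and Roadmap — holds.
Tess needs to be at both Hiring and VendorCall — holds.
VendorCall has to happen before Postmortem — holds.

No. There is only one room is not satisfied.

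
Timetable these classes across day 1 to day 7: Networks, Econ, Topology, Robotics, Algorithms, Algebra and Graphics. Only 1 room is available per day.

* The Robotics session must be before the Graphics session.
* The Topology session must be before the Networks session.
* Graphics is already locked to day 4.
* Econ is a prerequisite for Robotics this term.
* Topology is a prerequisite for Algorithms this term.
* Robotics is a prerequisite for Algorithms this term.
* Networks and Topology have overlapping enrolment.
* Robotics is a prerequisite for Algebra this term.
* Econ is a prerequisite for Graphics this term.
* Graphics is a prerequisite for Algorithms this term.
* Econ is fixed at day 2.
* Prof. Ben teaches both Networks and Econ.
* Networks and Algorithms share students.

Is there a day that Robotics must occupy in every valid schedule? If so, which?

Econ is fixed at day 2 and must come before Robotics, so Robotics is at least day 3.
Graphics is fixed at day 4 and must come after Robotics, so Robotics is at most day 3.
So Robotics must be day 3.

day 3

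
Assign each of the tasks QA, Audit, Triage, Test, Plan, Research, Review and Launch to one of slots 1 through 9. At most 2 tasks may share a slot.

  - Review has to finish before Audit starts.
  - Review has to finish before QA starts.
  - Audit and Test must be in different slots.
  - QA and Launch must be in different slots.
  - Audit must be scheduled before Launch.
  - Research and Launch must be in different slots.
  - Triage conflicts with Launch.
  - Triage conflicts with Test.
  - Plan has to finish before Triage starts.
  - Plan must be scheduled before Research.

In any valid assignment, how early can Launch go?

3

Precedence pushes Launch to at least 3.
Launch at 3 is achievable: Triage=4; QA=2; Research=4; Audit=2; Plan=1; Test=3; Launch=3; Review=1.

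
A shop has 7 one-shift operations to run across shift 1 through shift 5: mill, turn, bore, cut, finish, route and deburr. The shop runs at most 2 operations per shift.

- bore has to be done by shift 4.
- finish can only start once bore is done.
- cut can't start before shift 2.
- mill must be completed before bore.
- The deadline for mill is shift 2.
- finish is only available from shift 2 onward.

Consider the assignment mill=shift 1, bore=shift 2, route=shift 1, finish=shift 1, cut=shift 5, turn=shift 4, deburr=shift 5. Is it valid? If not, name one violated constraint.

finish can only start once bore is done — violated.
The deadline for mill is shift 2 — holds.
The shop runs at most 2 operations per shift — violated.
bore has to be done by shift 4 — holds.
finish is only available from shift 2 onward — violated.
mill must be completed before bore — holds.
cut can't start before shift 2 — holds.

No. The shop runs at most 2 operations per shift is not satisfied.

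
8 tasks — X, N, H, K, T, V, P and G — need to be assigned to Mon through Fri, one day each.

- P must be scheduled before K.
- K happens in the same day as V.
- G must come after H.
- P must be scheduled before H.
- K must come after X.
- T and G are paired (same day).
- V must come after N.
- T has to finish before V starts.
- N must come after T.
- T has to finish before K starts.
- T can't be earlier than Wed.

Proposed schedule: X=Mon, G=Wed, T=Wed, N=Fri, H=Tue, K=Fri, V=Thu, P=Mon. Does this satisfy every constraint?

G must come after H — holds.
K must come after X — holds.
T has to finish before K starts — holds.
N must come after T — holds.
P must be scheduled before K — holds.
T can't be earlier than Wed — holds.
K happens in the same day as V — violated.
T and G are paired (same day) — holds.
V must come after N — violated.
P must be scheduled before H — holds.
T has to finish before V starts — holds.

Invalid. V must come after N.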